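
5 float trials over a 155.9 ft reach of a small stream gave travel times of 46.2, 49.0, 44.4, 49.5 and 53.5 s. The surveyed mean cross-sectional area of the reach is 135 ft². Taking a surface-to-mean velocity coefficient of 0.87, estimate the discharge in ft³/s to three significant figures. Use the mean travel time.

377 ft³/s

t̄ = (46.2 + 49.0 + 44.4 + 49.5 + 53.5) / 5 = 48.52 s
v_surface = L / t̄ = 155.9 / 48.52 = 3.213 ft/s
v_mean = 0.87 × 3.213 = 2.795 ft/s
Q = A × v_mean = 135 × 2.795 = 377.4 ft³/s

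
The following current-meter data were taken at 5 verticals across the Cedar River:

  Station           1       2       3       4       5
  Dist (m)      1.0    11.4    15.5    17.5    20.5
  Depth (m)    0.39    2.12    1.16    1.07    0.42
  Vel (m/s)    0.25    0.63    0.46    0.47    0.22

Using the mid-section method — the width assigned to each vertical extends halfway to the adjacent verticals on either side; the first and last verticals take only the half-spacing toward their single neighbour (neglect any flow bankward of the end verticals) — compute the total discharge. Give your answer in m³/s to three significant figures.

13.2 m³/s

w_1 = (11.4 − 1.0)/2 = 5.2 m; q_1 = 0.25 × 0.39 × 5.2 = 0.5070 m³/s
w_2 = (15.5 − 1.0)/2 = 7.25 m; q_2 = 0.63 × 2.12 × 7.25 = 9.683 m³/s
w_3 = (17.5 − 11.4)/2 = 3.05 m; q_3 = 0.46 × 1.16 × 3.05 = 1.627 m³/s
w_4 = (20.5 − 15.5)/2 = 2.5 m; q_4 = 0.47 × 1.07 × 2.5 = 1.257 m³/s
w_5 = (20.5 − 17.5)/2 = 1.5 m; q_5 = 0.22 × 0.42 × 1.5 = 0.1386 m³/s
Q = Σ qᵢ = 13.21 m³/s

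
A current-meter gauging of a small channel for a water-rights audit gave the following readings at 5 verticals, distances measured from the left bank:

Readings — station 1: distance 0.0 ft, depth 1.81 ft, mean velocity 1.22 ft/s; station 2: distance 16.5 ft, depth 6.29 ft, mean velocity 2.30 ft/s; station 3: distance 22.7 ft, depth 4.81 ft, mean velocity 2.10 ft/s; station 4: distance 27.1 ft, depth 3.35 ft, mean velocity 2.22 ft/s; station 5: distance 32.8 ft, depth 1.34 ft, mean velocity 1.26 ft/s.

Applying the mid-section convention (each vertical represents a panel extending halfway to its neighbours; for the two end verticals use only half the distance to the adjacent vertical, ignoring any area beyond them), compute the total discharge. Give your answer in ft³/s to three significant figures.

w_1 = (16.5 − 0.0)/2 = 8.25 ft; q_1 = 1.22 × 1.81 × 8.25 = 18.22 ft³/s
w_2 = (22.7 − 0.0)/2 = 11.35 ft; q_2 = 2.30 × 6.29 × 11.35 = 164.2 ft³/s
w_3 = (27.1 − 16.5)/2 = 5.3 ft; q_3 = 2.10 × 4.81 × 5.3 = 53.54 ft³/s
w_4 = (32.8 − 22.7)/2 = 5.05 ft; q_4 = 2.22 × 3.35 × 5.05 = 37.56 ft³/s
w_5 = (32.8 − 27.1)/2 = 2.85 ft; q_5 = 1.26 × 1.34 × 2.85 = 4.812 ft³/s
Q = Σ qᵢ = 278.3 ft³/s

278 ft³/s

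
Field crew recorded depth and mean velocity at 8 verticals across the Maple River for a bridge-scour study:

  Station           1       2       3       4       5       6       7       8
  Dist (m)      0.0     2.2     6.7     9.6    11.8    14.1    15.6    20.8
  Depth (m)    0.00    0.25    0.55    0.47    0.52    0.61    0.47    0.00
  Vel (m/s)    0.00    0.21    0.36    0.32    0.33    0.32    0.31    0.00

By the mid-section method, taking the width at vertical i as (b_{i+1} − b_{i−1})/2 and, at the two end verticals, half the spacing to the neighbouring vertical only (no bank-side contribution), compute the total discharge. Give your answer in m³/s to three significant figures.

2.54 m³/s

w_2 = (6.7 − 0.0)/2 = 3.35 m; q_2 = 0.21 × 0.25 × 3.35 = 0.1759 m³/s
w_3 = (9.6 − 2.2)/2 = 3.7 m; q_3 = 0.36 × 0.55 × 3.7 = 0.7326 m³/s
w_4 = (11.8 − 6.7)/2 = 2.55 m; q_4 = 0.32 × 0.47 × 2.55 = 0.3835 m³/s
w_5 = (14.1 − 9.6)/2 = 2.25 m; q_5 = 0.33 × 0.52 × 2.25 = 0.3861 m³/s
w_6 = (15.6 − 11.8)/2 = 1.9 m; q_6 = 0.32 × 0.61 × 1.9 = 0.3709 m³/s
w_7 = (20.8 − 14.1)/2 = 3.35 m; q_7 = 0.31 × 0.47 × 3.35 = 0.4881 m³/s
Stations 1, 8 contribute zero (depth or velocity is 0).
Q = Σ qᵢ = 2.537 m³/s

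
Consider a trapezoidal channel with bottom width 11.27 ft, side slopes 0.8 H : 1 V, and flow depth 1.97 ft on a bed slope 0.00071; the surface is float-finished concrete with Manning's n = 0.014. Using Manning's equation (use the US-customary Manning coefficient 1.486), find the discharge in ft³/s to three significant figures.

A = (b + z·y)·y = (11.27 + 0.8×1.97)×1.97 = 25.31 ft²
P = b + 2y√(1+z²) = 11.27 + 2×1.97×√(1+0.8²) = 16.32 ft
R = A/P = 25.31/16.32 = 1.551 ft
Q = (1.486/n)·A·R^(2/3)·S^(1/2) = (1.486/0.014) × 25.31 × 1.551^(2/3) × 0.00071^(1/2) = 95.90 ft³/s

95.9 ft³/s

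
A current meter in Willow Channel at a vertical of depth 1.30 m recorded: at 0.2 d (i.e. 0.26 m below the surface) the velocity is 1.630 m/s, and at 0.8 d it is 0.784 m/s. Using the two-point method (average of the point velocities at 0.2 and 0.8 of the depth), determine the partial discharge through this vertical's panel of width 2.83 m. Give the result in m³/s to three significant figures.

v̄ = (1.630 + 0.784) / 2 = 1.207 m/s
q = v̄ × d × w = 1.207 × 1.30 × 2.83 = 4.441 m³/s

4.44 m³/s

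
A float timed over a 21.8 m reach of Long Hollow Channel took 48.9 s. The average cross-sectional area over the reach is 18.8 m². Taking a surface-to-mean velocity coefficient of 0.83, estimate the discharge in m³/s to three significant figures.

v_surface = L / t̄ = 21.8 / 48.9 = 0.4458 m/s
v_mean = 0.83 × 0.4458 = 0.3700 m/s
Q = A × v_mean = 18.8 × 0.3700 = 6.956 m³/s

6.96 m³/s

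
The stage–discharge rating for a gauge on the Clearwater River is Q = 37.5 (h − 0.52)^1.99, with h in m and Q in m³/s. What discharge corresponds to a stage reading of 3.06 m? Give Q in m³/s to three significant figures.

Q = 37.5 × (3.06 − 0.52)^1.99 = 37.5 × 2.54^1.99 = 239.7 m³/s

240 m³/s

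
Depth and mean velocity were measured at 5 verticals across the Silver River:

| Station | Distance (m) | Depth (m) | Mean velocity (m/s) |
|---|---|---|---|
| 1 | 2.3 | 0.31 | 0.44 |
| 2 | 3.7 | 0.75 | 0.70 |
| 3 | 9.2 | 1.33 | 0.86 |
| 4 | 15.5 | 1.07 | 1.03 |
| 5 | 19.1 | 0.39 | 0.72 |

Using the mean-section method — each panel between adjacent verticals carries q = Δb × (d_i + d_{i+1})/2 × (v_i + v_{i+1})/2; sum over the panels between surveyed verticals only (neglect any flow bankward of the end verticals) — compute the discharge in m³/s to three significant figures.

Panel 1-2: Δb = 1.4 m, d̄ = (0.31+0.75)/2 = 0.53, v̄ = (0.44+0.70)/2 = 0.57 → q = 1.4×0.53×0.57 = 0.4229 m³/s
Panel 2-3: Δb = 5.5 m, d̄ = (0.75+1.33)/2 = 1.04, v̄ = (0.70+0.86)/2 = 0.78 → q = 5.5×1.04×0.78 = 4.462 m³/s
Panel 3-4: Δb = 6.3 m, d̄ = (1.33+1.07)/2 = 1.2, v̄ = (0.86+1.03)/2 = 0.945 → q = 6.3×1.2×0.945 = 7.144 m³/s
Panel 4-5: Δb = 3.6 m, d̄ = (1.07+0.39)/2 = 0.73, v̄ = (1.03+0.72)/2 = 0.875 → q = 3.6×0.73×0.875 = 2.300 m³/s
Q = Σ q = 14.33 m³/s

14.3 m³/s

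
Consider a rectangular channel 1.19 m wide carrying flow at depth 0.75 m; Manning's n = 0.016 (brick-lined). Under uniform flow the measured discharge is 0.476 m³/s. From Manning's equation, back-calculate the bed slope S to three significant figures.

0.000317

A = b·y = 1.19 × 0.75 = 0.8925 m²
P = b + 2y = 1.19 + 2×0.75 = 2.690 m
R = A/P = 0.8925/2.690 = 0.3318 m
S = (Q·n / (1·A·R^(2/3)))² = (0.476×0.016 / (1×0.8925×0.4793))² = 0.0003170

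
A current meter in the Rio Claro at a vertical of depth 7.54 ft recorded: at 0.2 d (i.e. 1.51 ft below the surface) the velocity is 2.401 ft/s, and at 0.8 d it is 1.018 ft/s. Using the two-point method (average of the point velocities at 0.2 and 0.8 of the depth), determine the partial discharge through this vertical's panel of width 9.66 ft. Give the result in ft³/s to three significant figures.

125 ft³/s

v̄ = (2.401 + 1.018) / 2 = 1.710 ft/s
q = v̄ × d × w = 1.710 × 7.54 × 9.66 = 124.5 ft³/s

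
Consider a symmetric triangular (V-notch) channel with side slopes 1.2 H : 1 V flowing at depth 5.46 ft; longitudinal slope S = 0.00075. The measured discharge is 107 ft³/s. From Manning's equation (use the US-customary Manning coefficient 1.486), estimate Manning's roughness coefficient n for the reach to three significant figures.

0.0223

A = z·y² = 1.2×5.46² = 35.77 ft²
P = 2y√(1+z²) = 2×5.46×√(1+1.2²) = 17.06 ft
R = A/P = 35.77/17.06 = 2.097 ft
n = (1.486/Q)·A·R^(2/3)·S^(1/2) = (1.486/107) × 35.77 × 1.638 × 0.02739 = 0.02229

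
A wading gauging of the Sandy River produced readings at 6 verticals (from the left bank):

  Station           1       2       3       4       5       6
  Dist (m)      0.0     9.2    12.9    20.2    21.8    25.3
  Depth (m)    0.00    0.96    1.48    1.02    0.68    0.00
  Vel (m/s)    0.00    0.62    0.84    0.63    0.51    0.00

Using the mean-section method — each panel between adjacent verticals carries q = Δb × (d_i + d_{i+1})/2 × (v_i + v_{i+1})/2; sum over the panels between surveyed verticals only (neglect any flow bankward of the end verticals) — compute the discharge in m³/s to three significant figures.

Panel 1-2: Δb = 9.2 m, d̄ = (0.00+0.96)/2 = 0.48, v̄ = (0.00+0.62)/2 = 0.31 → q = 9.2×0.48×0.31 = 1.369 m³/s
Panel 2-3: Δb = 3.7 m, d̄ = (0.96+1.48)/2 = 1.22, v̄ = (0.62+0.84)/2 = 0.73 → q = 3.7×1.22×0.73 = 3.295 m³/s
Panel 3-4: Δb = 7.3 m, d̄ = (1.48+1.02)/2 = 1.25, v̄ = (0.84+0.63)/2 = 0.735 → q = 7.3×1.25×0.735 = 6.707 m³/s
Panel 4-5: Δb = 1.6 m, d̄ = (1.02+0.68)/2 = 0.85, v̄ = (0.63+0.51)/2 = 0.57 → q = 1.6×0.85×0.57 = 0.7752 m³/s
Panel 5-6: Δb = 3.5 m, d̄ = (0.68+0.00)/2 = 0.34, v̄ = (0.51+0.00)/2 = 0.255 → q = 3.5×0.34×0.255 = 0.3035 m³/s
Q = Σ q = 12.45 m³/s

12.4 m³/s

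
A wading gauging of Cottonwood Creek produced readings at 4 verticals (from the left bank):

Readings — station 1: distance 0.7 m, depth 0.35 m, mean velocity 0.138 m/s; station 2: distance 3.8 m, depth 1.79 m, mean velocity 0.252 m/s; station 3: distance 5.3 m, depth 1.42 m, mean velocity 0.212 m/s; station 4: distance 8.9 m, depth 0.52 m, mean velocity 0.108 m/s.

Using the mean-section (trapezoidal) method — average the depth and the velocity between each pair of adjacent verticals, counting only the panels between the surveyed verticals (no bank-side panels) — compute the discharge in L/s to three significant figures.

Panel 1-2: Δb = 3.1 m, d̄ = (0.35+1.79)/2 = 1.07, v̄ = (0.138+0.252)/2 = 0.195 → q = 3.1×1.07×0.195 = 0.6468 m³/s
Panel 2-3: Δb = 1.5 m, d̄ = (1.79+1.42)/2 = 1.605, v̄ = (0.252+0.212)/2 = 0.232 → q = 1.5×1.605×0.232 = 0.5585 m³/s
Panel 3-4: Δb = 3.6 m, d̄ = (1.42+0.52)/2 = 0.97, v̄ = (0.212+0.108)/2 = 0.16 → q = 3.6×0.97×0.16 = 0.5587 m³/s
Q = Σ q = 1.764 m³/s
= 1.764 × 1000 = 1764 L/s

1760 L/s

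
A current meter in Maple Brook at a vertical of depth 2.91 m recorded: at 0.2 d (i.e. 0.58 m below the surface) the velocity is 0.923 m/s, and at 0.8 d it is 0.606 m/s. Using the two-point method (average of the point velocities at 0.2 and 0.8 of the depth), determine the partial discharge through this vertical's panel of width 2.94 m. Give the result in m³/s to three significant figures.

v̄ = (0.923 + 0.606) / 2 = 0.7645 m/s
q = v̄ × d × w = 0.7645 × 2.91 × 2.94 = 6.541 m³/s

6.54 m³/s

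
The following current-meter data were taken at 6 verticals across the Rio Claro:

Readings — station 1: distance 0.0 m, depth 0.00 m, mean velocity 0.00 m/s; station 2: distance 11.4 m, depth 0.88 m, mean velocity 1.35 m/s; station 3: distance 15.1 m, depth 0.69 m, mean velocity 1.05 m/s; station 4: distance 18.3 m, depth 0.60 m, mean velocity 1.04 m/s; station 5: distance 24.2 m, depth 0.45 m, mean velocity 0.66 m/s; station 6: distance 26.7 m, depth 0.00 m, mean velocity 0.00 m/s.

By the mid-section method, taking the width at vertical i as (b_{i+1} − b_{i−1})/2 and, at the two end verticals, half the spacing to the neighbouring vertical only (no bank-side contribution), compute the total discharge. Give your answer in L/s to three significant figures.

w_2 = (15.1 − 0.0)/2 = 7.55 m; q_2 = 1.35 × 0.88 × 7.55 = 8.969 m³/s
w_3 = (18.3 − 11.4)/2 = 3.45 m; q_3 = 1.05 × 0.69 × 3.45 = 2.500 m³/s
w_4 = (24.2 − 15.1)/2 = 4.55 m; q_4 = 1.04 × 0.60 × 4.55 = 2.839 m³/s
w_5 = (26.7 − 18.3)/2 = 4.2 m; q_5 = 0.66 × 0.45 × 4.2 = 1.247 m³/s
Stations 1, 6 contribute zero (depth or velocity is 0).
Q = Σ qᵢ = 15.56 m³/s
= 15.56 × 1000 = 15560 L/s

15600 L/s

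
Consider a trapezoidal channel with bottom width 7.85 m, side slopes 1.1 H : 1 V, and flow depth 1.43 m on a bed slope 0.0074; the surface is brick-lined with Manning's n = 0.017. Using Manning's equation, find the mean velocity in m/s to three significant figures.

A = (b + z·y)·y = (7.85 + 1.1×1.43)×1.43 = 13.47 m²
P = b + 2y√(1+z²) = 7.85 + 2×1.43×√(1+1.1²) = 12.10 m
R = A/P = 13.47/12.10 = 1.113 m
Q = (1/n)·A·R^(2/3)·S^(1/2) = (1/0.017) × 13.47 × 1.113^(2/3) × 0.0074^(1/2) = 73.25 m³/s
V = Q/A = 73.25/13.47 = 5.436 m/s

5.44 m/s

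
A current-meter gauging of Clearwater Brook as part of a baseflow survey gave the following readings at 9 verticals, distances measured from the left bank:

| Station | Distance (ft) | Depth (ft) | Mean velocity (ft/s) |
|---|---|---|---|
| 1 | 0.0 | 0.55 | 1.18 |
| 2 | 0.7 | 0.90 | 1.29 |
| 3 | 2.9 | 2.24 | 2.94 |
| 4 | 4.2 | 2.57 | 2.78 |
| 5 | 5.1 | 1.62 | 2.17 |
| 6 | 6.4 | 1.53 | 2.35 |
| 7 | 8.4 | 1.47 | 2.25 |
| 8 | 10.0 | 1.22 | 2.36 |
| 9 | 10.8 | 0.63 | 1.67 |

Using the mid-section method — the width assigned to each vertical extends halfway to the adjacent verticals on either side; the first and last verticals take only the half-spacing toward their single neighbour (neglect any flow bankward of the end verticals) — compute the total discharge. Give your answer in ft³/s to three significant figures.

40.9 ft³/s

w_1 = (0.7 − 0.0)/2 = 0.35 ft; q_1 = 1.18 × 0.55 × 0.35 = 0.2272 ft³/s
w_2 = (2.9 − 0.0)/2 = 1.45 ft; q_2 = 1.29 × 0.90 × 1.45 = 1.683 ft³/s
w_3 = (4.2 − 0.7)/2 = 1.75 ft; q_3 = 2.94 × 2.24 × 1.75 = 11.52 ft³/s
w_4 = (5.1 − 2.9)/2 = 1.1 ft; q_4 = 2.78 × 2.57 × 1.1 = 7.859 ft³/s
w_5 = (6.4 − 4.2)/2 = 1.1 ft; q_5 = 2.17 × 1.62 × 1.1 = 3.867 ft³/s
w_6 = (8.4 − 5.1)/2 = 1.65 ft; q_6 = 2.35 × 1.53 × 1.65 = 5.933 ft³/s
w_7 = (10.0 − 6.4)/2 = 1.8 ft; q_7 = 2.25 × 1.47 × 1.8 = 5.954 ft³/s
w_8 = (10.8 − 8.4)/2 = 1.2 ft; q_8 = 2.36 × 1.22 × 1.2 = 3.455 ft³/s
w_9 = (10.8 − 10.0)/2 = 0.4 ft; q_9 = 1.67 × 0.63 × 0.4 = 0.4208 ft³/s
Q = Σ qᵢ = 40.92 ft³/s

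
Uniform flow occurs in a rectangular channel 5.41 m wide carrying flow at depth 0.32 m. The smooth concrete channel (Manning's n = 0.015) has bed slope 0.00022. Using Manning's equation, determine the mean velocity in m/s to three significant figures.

0.429 m/s

A = b·y = 5.41 × 0.32 = 1.731 m²
P = b + 2y = 5.41 + 2×0.32 = 6.050 m
R = A/P = 1.731/6.050 = 0.2861 m
Q = (1/n)·A·R^(2/3)·S^(1/2) = (1/0.015) × 1.731 × 0.2861^(2/3) × 0.00022^(1/2) = 0.7434 m³/s
V = Q/A = 0.7434/1.731 = 0.4294 m/s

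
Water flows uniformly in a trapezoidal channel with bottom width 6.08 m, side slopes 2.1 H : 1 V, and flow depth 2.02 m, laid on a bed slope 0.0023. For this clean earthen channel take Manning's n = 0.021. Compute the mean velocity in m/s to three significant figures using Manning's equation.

2.79 m/s

A = (b + z·y)·y = (6.08 + 2.1×2.02)×2.02 = 20.85 m²
P = b + 2y√(1+z²) = 6.08 + 2×2.02×√(1+2.1²) = 15.48 m
R = A/P = 20.85/15.48 = 1.347 m
Q = (1/n)·A·R^(2/3)·S^(1/2) = (1/0.021) × 20.85 × 1.347^(2/3) × 0.0023^(1/2) = 58.08 m³/s
V = Q/A = 58.08/20.85 = 2.786 m/s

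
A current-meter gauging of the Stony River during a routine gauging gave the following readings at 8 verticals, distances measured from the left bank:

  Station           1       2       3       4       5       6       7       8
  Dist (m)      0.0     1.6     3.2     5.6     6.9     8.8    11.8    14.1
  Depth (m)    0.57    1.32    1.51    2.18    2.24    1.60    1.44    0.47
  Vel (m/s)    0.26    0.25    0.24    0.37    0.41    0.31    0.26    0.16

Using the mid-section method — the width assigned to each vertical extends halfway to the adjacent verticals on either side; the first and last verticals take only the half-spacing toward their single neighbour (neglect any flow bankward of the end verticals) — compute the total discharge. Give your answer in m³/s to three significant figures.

6.63 m³/s

w_1 = (1.6 − 0.0)/2 = 0.8 m; q_1 = 0.26 × 0.57 × 0.8 = 0.1186 m³/s
w_2 = (3.2 − 0.0)/2 = 1.6 m; q_2 = 0.25 × 1.32 × 1.6 = 0.5280 m³/s
w_3 = (5.6 − 1.6)/2 = 2 m; q_3 = 0.24 × 1.51 × 2 = 0.7248 m³/s
w_4 = (6.9 − 3.2)/2 = 1.85 m; q_4 = 0.37 × 2.18 × 1.85 = 1.492 m³/s
w_5 = (8.8 − 5.6)/2 = 1.6 m; q_5 = 0.41 × 2.24 × 1.6 = 1.469 m³/s
w_6 = (11.8 − 6.9)/2 = 2.45 m; q_6 = 0.31 × 1.60 × 2.45 = 1.215 m³/s
w_7 = (14.1 − 8.8)/2 = 2.65 m; q_7 = 0.26 × 1.44 × 2.65 = 0.9922 m³/s
w_8 = (14.1 − 11.8)/2 = 1.15 m; q_8 = 0.16 × 0.47 × 1.15 = 0.08648 m³/s
Q = Σ qᵢ = 6.627 m³/s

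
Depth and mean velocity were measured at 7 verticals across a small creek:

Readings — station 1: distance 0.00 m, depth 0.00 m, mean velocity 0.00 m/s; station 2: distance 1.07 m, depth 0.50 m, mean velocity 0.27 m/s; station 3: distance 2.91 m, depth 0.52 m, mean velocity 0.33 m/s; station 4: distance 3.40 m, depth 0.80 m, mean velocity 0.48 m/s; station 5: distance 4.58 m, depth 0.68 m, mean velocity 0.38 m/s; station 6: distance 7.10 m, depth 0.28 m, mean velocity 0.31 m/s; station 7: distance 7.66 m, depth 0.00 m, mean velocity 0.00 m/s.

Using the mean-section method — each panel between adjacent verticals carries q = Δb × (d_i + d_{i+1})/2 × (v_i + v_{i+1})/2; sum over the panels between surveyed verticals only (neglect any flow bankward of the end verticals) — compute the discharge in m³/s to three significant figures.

1.25 m³/s

Panel 1-2: Δb = 1.07 m, d̄ = (0.00+0.50)/2 = 0.25, v̄ = (0.00+0.27)/2 = 0.135 → q = 1.07×0.25×0.135 = 0.03611 m³/s
Panel 2-3: Δb = 1.84 m, d̄ = (0.50+0.52)/2 = 0.51, v̄ = (0.27+0.33)/2 = 0.3 → q = 1.84×0.51×0.3 = 0.2815 m³/s
Panel 3-4: Δb = 0.49 m, d̄ = (0.52+0.80)/2 = 0.66, v̄ = (0.33+0.48)/2 = 0.405 → q = 0.49×0.66×0.405 = 0.1310 m³/s
Panel 4-5: Δb = 1.18 m, d̄ = (0.80+0.68)/2 = 0.74, v̄ = (0.48+0.38)/2 = 0.43 → q = 1.18×0.74×0.43 = 0.3755 m³/s
Panel 5-6: Δb = 2.52 m, d̄ = (0.68+0.28)/2 = 0.48, v̄ = (0.38+0.31)/2 = 0.345 → q = 2.52×0.48×0.345 = 0.4173 m³/s
Panel 6-7: Δb = 0.56 m, d̄ = (0.28+0.00)/2 = 0.14, v̄ = (0.31+0.00)/2 = 0.155 → q = 0.56×0.14×0.155 = 0.01215 m³/s
Q = Σ q = 1.254 m³/s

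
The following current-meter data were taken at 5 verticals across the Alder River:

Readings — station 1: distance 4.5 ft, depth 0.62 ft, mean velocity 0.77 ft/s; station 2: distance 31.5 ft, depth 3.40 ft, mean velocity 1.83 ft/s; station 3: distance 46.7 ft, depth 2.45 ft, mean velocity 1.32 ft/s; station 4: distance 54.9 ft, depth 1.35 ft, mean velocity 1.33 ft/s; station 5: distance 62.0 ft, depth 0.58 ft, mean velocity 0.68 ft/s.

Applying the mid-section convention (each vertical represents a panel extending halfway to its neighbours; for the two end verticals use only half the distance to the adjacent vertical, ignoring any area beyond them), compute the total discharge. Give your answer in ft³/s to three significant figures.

191 ft³/s

w_1 = (31.5 − 4.5)/2 = 13.5 ft; q_1 = 0.77 × 0.62 × 13.5 = 6.445 ft³/s
w_2 = (46.7 − 4.5)/2 = 21.1 ft; q_2 = 1.83 × 3.40 × 21.1 = 131.3 ft³/s
w_3 = (54.9 − 31.5)/2 = 11.7 ft; q_3 = 1.32 × 2.45 × 11.7 = 37.84 ft³/s
w_4 = (62.0 − 46.7)/2 = 7.65 ft; q_4 = 1.33 × 1.35 × 7.65 = 13.74 ft³/s
w_5 = (62.0 − 54.9)/2 = 3.55 ft; q_5 = 0.68 × 0.58 × 3.55 = 1.400 ft³/s
Q = Σ qᵢ = 190.7 ft³/s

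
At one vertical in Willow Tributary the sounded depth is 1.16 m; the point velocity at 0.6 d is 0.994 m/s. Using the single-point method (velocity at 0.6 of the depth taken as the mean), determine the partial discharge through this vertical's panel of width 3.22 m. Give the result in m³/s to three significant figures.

3.71 m³/s

v̄ = v₀.₆ = 0.994 m/s
q = v̄ × d × w = 0.9940 × 1.16 × 3.22 = 3.713 m³/s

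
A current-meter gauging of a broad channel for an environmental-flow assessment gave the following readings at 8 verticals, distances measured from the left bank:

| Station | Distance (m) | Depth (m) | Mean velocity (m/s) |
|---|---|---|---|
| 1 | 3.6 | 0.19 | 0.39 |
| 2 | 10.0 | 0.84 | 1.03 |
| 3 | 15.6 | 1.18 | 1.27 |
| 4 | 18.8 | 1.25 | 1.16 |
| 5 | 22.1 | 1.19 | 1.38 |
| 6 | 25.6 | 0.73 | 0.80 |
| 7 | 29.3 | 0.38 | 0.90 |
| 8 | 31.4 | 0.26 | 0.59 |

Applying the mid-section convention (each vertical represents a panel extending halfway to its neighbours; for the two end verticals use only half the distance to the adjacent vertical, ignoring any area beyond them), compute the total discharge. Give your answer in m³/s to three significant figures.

w_1 = (10.0 − 3.6)/2 = 3.2 m; q_1 = 0.39 × 0.19 × 3.2 = 0.2371 m³/s
w_2 = (15.6 − 3.6)/2 = 6 m; q_2 = 1.03 × 0.84 × 6 = 5.191 m³/s
w_3 = (18.8 − 10.0)/2 = 4.4 m; q_3 = 1.27 × 1.18 × 4.4 = 6.594 m³/s
w_4 = (22.1 − 15.6)/2 = 3.25 m; q_4 = 1.16 × 1.25 × 3.25 = 4.713 m³/s
w_5 = (25.6 − 18.8)/2 = 3.4 m; q_5 = 1.38 × 1.19 × 3.4 = 5.583 m³/s
w_6 = (29.3 − 22.1)/2 = 3.6 m; q_6 = 0.80 × 0.73 × 3.6 = 2.102 m³/s
w_7 = (31.4 − 25.6)/2 = 2.9 m; q_7 = 0.90 × 0.38 × 2.9 = 0.9918 m³/s
w_8 = (31.4 − 29.3)/2 = 1.05 m; q_8 = 0.59 × 0.26 × 1.05 = 0.1611 m³/s
Q = Σ qᵢ = 25.57 m³/s

25.6 m³/s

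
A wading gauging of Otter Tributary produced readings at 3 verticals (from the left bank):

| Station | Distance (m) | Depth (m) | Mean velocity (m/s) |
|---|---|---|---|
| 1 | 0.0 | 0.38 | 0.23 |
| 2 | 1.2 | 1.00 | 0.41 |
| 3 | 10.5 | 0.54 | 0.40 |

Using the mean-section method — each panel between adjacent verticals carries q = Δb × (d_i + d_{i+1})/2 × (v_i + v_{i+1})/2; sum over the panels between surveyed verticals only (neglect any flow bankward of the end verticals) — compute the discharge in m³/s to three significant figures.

3.17 m³/s

Panel 1-2: Δb = 1.2 m, d̄ = (0.38+1.00)/2 = 0.69, v̄ = (0.23+0.41)/2 = 0.32 → q = 1.2×0.69×0.32 = 0.2650 m³/s
Panel 2-3: Δb = 9.3 m, d̄ = (1.00+0.54)/2 = 0.77, v̄ = (0.41+0.40)/2 = 0.405 → q = 9.3×0.77×0.405 = 2.900 m³/s
Q = Σ q = 3.165 m³/s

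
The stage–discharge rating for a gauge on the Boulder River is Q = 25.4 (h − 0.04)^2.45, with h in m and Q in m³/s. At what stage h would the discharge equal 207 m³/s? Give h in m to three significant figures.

2.39 m

h − h₀ = (Q/C)^(1/b) = (207/25.4)^(1/2.45) = 2.354 m
h = 0.04 + 2.354 = 2.394 m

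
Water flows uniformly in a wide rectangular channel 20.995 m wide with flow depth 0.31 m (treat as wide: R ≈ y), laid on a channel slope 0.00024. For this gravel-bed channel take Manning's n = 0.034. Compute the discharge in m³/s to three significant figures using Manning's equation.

1.36 m³/s

A = b·y = 20.995 × 0.31 = 6.508 m²
Wide channel: R ≈ y = 0.31 m
Q = (1/n)·A·R^(2/3)·S^(1/2) = (1/0.034) × 6.508 × 0.3100^(2/3) × 0.00024^(1/2) = 1.358 m³/s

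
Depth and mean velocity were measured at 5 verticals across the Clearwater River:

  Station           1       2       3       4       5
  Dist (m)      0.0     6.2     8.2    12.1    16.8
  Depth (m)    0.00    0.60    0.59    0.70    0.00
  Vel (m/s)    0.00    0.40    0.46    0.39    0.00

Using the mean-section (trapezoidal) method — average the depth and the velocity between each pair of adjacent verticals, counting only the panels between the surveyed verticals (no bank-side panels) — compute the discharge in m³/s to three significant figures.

2.27 m³/s

Panel 1-2: Δb = 6.2 m, d̄ = (0.00+0.60)/2 = 0.3, v̄ = (0.00+0.40)/2 = 0.2 → q = 6.2×0.3×0.2 = 0.3720 m³/s
Panel 2-3: Δb = 2 m, d̄ = (0.60+0.59)/2 = 0.595, v̄ = (0.40+0.46)/2 = 0.43 → q = 2×0.595×0.43 = 0.5117 m³/s
Panel 3-4: Δb = 3.9 m, d̄ = (0.59+0.70)/2 = 0.645, v̄ = (0.46+0.39)/2 = 0.425 → q = 3.9×0.645×0.425 = 1.069 m³/s
Panel 4-5: Δb = 4.7 m, d̄ = (0.70+0.00)/2 = 0.35, v̄ = (0.39+0.00)/2 = 0.195 → q = 4.7×0.35×0.195 = 0.3208 m³/s
Q = Σ q = 2.274 m³/s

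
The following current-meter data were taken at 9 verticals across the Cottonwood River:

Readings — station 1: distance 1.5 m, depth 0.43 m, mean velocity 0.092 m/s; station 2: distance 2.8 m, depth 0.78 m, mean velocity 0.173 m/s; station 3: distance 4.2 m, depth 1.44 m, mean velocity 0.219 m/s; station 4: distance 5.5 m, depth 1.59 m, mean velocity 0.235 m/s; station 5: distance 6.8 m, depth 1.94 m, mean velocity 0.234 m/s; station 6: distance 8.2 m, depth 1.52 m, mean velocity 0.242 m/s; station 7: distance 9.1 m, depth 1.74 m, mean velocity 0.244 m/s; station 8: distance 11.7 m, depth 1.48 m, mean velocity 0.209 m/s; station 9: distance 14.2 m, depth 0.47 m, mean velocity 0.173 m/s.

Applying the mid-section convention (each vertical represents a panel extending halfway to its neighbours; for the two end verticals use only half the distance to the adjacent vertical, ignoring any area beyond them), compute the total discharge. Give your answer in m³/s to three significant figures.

w_1 = (2.8 − 1.5)/2 = 0.65 m; q_1 = 0.092 × 0.43 × 0.65 = 0.02571 m³/s
w_2 = (4.2 − 1.5)/2 = 1.35 m; q_2 = 0.173 × 0.78 × 1.35 = 0.1822 m³/s
w_3 = (5.5 − 2.8)/2 = 1.35 m; q_3 = 0.219 × 1.44 × 1.35 = 0.4257 m³/s
w_4 = (6.8 − 4.2)/2 = 1.3 m; q_4 = 0.235 × 1.59 × 1.3 = 0.4857 m³/s
w_5 = (8.2 − 5.5)/2 = 1.35 m; q_5 = 0.234 × 1.94 × 1.35 = 0.6128 m³/s
w_6 = (9.1 − 6.8)/2 = 1.15 m; q_6 = 0.242 × 1.52 × 1.15 = 0.4230 m³/s
w_7 = (11.7 − 8.2)/2 = 1.75 m; q_7 = 0.244 × 1.74 × 1.75 = 0.7430 m³/s
w_8 = (14.2 − 9.1)/2 = 2.55 m; q_8 = 0.209 × 1.48 × 2.55 = 0.7888 m³/s
w_9 = (14.2 − 11.7)/2 = 1.25 m; q_9 = 0.173 × 0.47 × 1.25 = 0.1016 m³/s
Q = Σ qᵢ = 3.789 m³/s

3.79 m³/s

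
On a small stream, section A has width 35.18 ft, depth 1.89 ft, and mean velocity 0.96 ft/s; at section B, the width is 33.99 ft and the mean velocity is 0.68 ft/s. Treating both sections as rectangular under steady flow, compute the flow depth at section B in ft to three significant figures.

2.76 ft

Q = A₁V₁ = (35.18×1.89) × 0.96 = 63.83 ft³/s
d₂ = Q/(b₂ V₂) = 63.83/(33.99×0.68) = 2.762 ft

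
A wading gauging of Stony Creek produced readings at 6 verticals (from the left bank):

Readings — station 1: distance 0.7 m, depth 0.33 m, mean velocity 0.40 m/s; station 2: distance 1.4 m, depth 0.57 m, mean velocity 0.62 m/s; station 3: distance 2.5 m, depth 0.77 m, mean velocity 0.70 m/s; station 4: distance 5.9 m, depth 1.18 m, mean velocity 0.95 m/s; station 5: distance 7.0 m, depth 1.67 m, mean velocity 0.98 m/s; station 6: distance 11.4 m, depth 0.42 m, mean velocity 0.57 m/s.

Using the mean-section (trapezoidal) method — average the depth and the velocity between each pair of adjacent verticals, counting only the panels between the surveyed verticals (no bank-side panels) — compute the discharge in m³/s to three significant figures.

8.46 m³/s

Panel 1-2: Δb = 0.7 m, d̄ = (0.33+0.57)/2 = 0.45, v̄ = (0.40+0.62)/2 = 0.51 → q = 0.7×0.45×0.51 = 0.1607 m³/s
Panel 2-3: Δb = 1.1 m, d̄ = (0.57+0.77)/2 = 0.67, v̄ = (0.62+0.70)/2 = 0.66 → q = 1.1×0.67×0.66 = 0.4864 m³/s
Panel 3-4: Δb = 3.4 m, d̄ = (0.77+1.18)/2 = 0.975, v̄ = (0.70+0.95)/2 = 0.825 → q = 3.4×0.975×0.825 = 2.735 m³/s
Panel 4-5: Δb = 1.1 m, d̄ = (1.18+1.67)/2 = 1.425, v̄ = (0.95+0.98)/2 = 0.965 → q = 1.1×1.425×0.965 = 1.513 m³/s
Panel 5-6: Δb = 4.4 m, d̄ = (1.67+0.42)/2 = 1.045, v̄ = (0.98+0.57)/2 = 0.775 → q = 4.4×1.045×0.775 = 3.563 m³/s
Q = Σ q = 8.458 m³/s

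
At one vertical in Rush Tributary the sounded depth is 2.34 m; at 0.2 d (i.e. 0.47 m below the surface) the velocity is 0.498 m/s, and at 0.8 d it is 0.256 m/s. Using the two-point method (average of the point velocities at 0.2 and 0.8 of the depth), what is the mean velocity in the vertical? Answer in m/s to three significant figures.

0.377 m/s

v̄ = (0.498 + 0.256) / 2 = 0.3770 m/s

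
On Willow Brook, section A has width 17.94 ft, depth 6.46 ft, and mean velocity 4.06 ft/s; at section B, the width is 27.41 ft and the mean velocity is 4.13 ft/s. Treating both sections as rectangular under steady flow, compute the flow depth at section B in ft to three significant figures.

Q = A₁V₁ = (17.94×6.46) × 4.06 = 470.5 ft³/s
d₂ = Q/(b₂ V₂) = 470.5/(27.41×4.13) = 4.156 ft

4.16 ft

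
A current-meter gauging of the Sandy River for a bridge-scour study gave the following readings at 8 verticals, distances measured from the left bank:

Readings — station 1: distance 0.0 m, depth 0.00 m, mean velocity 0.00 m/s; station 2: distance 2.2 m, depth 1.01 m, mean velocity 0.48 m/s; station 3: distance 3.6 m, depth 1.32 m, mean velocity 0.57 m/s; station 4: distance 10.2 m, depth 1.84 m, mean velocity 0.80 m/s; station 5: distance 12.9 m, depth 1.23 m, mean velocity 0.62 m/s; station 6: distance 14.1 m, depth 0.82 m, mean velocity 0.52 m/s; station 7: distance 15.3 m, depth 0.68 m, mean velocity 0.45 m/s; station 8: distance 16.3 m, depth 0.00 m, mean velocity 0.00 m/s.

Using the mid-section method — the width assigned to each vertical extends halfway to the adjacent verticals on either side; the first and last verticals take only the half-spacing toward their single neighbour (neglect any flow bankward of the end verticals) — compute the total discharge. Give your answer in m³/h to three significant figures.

w_2 = (3.6 − 0.0)/2 = 1.8 m; q_2 = 0.48 × 1.01 × 1.8 = 0.8726 m³/s
w_3 = (10.2 − 2.2)/2 = 4 m; q_3 = 0.57 × 1.32 × 4 = 3.010 m³/s
w_4 = (12.9 − 3.6)/2 = 4.65 m; q_4 = 0.80 × 1.84 × 4.65 = 6.845 m³/s
w_5 = (14.1 − 10.2)/2 = 1.95 m; q_5 = 0.62 × 1.23 × 1.95 = 1.487 m³/s
w_6 = (15.3 − 12.9)/2 = 1.2 m; q_6 = 0.52 × 0.82 × 1.2 = 0.5117 m³/s
w_7 = (16.3 − 14.1)/2 = 1.1 m; q_7 = 0.45 × 0.68 × 1.1 = 0.3366 m³/s
Stations 1, 8 contribute zero (depth or velocity is 0).
Q = Σ qᵢ = 13.06 m³/s
= 13.06 × 3600 = 47020 m³/h

47000 m³/h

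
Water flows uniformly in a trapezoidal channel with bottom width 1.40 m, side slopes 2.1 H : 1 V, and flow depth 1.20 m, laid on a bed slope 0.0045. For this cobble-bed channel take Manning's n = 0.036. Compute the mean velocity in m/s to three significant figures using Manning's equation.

A = (b + z·y)·y = (1.40 + 2.1×1.20)×1.20 = 4.704 m²
P = b + 2y√(1+z²) = 1.40 + 2×1.20×√(1+2.1²) = 6.982 m
R = A/P = 4.704/6.982 = 0.6737 m
Q = (1/n)·A·R^(2/3)·S^(1/2) = (1/0.036) × 4.704 × 0.6737^(2/3) × 0.0045^(1/2) = 6.736 m³/s
V = Q/A = 6.736/4.704 = 1.432 m/s

1.43 m/s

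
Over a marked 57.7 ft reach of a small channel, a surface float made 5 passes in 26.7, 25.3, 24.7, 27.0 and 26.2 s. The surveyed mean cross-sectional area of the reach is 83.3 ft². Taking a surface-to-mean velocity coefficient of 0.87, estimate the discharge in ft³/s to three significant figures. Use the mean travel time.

t̄ = (26.7 + 25.3 + 24.7 + 27.0 + 26.2) / 5 = 25.98 s
v_surface = L / t̄ = 57.7 / 25.98 = 2.221 ft/s
v_mean = 0.87 × 2.221 = 1.932 ft/s
Q = A × v_mean = 83.3 × 1.932 = 161.0 ft³/s

161 ft³/s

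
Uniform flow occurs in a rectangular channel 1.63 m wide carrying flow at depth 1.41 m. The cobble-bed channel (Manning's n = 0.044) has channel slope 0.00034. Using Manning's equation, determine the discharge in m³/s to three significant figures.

A = b·y = 1.63 × 1.41 = 2.298 m²
P = b + 2y = 1.63 + 2×1.41 = 4.450 m
R = A/P = 2.298/4.450 = 0.5165 m
Q = (1/n)·A·R^(2/3)·S^(1/2) = (1/0.044) × 2.298 × 0.5165^(2/3) × 0.00034^(1/2) = 0.6200 m³/s

0.620 m³/s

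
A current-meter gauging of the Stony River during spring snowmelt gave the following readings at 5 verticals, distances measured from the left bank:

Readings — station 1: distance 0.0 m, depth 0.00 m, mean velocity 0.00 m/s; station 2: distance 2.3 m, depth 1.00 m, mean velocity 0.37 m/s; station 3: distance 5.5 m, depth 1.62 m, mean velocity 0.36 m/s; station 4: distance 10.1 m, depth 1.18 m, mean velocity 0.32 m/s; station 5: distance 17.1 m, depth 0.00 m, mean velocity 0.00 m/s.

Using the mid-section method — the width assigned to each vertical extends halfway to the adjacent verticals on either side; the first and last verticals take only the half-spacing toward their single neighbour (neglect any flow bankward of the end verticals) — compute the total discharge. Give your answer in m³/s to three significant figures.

5.48 m³/s

w_2 = (5.5 − 0.0)/2 = 2.75 m; q_2 = 0.37 × 1.00 × 2.75 = 1.018 m³/s
w_3 = (10.1 − 2.3)/2 = 3.9 m; q_3 = 0.36 × 1.62 × 3.9 = 2.274 m³/s
w_4 = (17.1 − 5.5)/2 = 5.8 m; q_4 = 0.32 × 1.18 × 5.8 = 2.190 m³/s
Stations 1, 5 contribute zero (depth or velocity is 0).
Q = Σ qᵢ = 5.482 m³/s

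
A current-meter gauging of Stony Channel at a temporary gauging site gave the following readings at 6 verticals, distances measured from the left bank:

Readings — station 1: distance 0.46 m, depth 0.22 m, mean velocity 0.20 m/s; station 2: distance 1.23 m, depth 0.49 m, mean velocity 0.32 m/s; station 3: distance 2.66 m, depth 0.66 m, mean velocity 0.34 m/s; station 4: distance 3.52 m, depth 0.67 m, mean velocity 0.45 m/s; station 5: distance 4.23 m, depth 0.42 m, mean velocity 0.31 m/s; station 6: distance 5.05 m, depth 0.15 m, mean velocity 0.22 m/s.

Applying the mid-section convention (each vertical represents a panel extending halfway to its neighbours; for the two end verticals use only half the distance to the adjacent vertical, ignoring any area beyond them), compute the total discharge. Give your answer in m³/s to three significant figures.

0.796 m³/s

w_1 = (1.23 − 0.46)/2 = 0.385 m; q_1 = 0.20 × 0.22 × 0.385 = 0.01694 m³/s
w_2 = (2.66 − 0.46)/2 = 1.1 m; q_2 = 0.32 × 0.49 × 1.1 = 0.1725 m³/s
w_3 = (3.52 − 1.23)/2 = 1.145 m; q_3 = 0.34 × 0.66 × 1.145 = 0.2569 m³/s
w_4 = (4.23 − 2.66)/2 = 0.785 m; q_4 = 0.45 × 0.67 × 0.785 = 0.2367 m³/s
w_5 = (5.05 − 3.52)/2 = 0.765 m; q_5 = 0.31 × 0.42 × 0.765 = 0.09960 m³/s
w_6 = (5.05 − 4.23)/2 = 0.41 m; q_6 = 0.22 × 0.15 × 0.41 = 0.01353 m³/s
Q = Σ qᵢ = 0.7962 m³/s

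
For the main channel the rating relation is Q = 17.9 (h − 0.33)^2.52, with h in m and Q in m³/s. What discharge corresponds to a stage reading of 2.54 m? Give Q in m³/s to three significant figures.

132 m³/s

Q = 17.9 × (2.54 − 0.33)^2.52 = 17.9 × 2.21^2.52 = 132.0 m³/s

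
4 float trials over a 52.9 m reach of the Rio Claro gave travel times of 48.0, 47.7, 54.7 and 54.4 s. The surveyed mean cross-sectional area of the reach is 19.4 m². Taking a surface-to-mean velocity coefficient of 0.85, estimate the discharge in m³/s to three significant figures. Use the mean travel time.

t̄ = (48.0 + 47.7 + 54.7 + 54.4) / 4 = 51.2 s
v_surface = L / t̄ = 52.9 / 51.2 = 1.033 m/s
v_mean = 0.85 × 1.033 = 0.8782 m/s
Q = A × v_mean = 19.4 × 0.8782 = 17.04 m³/s

17.0 m³/s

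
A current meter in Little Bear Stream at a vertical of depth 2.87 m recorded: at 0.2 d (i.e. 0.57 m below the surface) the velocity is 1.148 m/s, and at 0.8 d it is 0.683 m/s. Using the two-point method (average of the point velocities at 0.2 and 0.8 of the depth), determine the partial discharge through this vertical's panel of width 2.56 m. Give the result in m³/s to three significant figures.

v̄ = (1.148 + 0.683) / 2 = 0.9155 m/s
q = v̄ × d × w = 0.9155 × 2.87 × 2.56 = 6.726 m³/s

6.73 m³/s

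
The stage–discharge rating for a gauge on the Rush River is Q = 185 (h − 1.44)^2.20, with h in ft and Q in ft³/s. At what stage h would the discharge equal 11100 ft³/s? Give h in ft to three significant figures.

7.87 ft

h − h₀ = (Q/C)^(1/b) = (11100/185)^(1/2.20) = 6.431 ft
h = 1.44 + 6.431 = 7.871 ft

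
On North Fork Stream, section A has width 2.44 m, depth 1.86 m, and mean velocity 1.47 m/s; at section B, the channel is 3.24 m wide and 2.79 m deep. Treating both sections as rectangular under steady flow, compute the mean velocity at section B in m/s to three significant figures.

0.738 m/s

Q = A₁V₁ = (2.44×1.86) × 1.47 = 6.671 m³/s
A₂ = 3.24 × 2.79 = 9.040 m²
V₂ = Q/A₂ = 6.671/9.040 = 0.7380 m/s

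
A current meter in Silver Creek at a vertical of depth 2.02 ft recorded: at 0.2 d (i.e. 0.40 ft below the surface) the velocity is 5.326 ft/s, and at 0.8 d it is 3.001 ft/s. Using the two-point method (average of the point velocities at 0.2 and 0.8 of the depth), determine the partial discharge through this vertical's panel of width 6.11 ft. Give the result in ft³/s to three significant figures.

51.4 ft³/s

v̄ = (5.326 + 3.001) / 2 = 4.164 ft/s
q = v̄ × d × w = 4.164 × 2.02 × 6.11 = 51.39 ft³/s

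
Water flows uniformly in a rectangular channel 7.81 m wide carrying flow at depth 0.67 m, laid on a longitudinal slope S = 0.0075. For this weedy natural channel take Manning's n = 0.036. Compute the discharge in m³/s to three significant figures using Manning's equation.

8.67 m³/s

A = b·y = 7.81 × 0.67 = 5.233 m²
P = b + 2y = 7.81 + 2×0.67 = 9.150 m
R = A/P = 5.233/9.150 = 0.5719 m
Q = (1/n)·A·R^(2/3)·S^(1/2) = (1/0.036) × 5.233 × 0.5719^(2/3) × 0.0075^(1/2) = 8.673 m³/s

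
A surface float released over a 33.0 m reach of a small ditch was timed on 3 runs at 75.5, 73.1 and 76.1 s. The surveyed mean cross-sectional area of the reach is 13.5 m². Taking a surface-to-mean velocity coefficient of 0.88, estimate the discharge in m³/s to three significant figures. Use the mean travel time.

t̄ = (75.5 + 73.1 + 76.1) / 3 = 74.9 s
v_surface = L / t̄ = 33.0 / 74.9 = 0.4406 m/s
v_mean = 0.88 × 0.4406 = 0.3877 m/s
Q = A × v_mean = 13.5 × 0.3877 = 5.234 m³/s

5.23 m³/s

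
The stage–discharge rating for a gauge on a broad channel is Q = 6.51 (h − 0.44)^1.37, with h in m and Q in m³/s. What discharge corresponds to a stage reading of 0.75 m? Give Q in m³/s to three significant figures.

Q = 6.51 × (0.75 − 0.44)^1.37 = 6.51 × 0.31^1.37 = 1.308 m³/s

1.31 m³/s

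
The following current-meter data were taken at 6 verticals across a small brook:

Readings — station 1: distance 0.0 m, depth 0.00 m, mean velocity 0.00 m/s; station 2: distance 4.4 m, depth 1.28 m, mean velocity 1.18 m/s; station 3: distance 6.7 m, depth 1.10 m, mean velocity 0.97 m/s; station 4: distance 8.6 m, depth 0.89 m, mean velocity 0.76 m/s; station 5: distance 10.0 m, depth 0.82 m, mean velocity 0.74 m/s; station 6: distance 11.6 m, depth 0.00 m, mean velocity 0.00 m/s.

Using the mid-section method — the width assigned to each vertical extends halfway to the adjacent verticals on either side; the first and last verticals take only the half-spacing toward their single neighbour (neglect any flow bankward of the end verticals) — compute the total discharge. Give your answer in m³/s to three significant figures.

9.33 m³/s

w_2 = (6.7 − 0.0)/2 = 3.35 m; q_2 = 1.18 × 1.28 × 3.35 = 5.060 m³/s
w_3 = (8.6 − 4.4)/2 = 2.1 m; q_3 = 0.97 × 1.10 × 2.1 = 2.241 m³/s
w_4 = (10.0 − 6.7)/2 = 1.65 m; q_4 = 0.76 × 0.89 × 1.65 = 1.116 m³/s
w_5 = (11.6 − 8.6)/2 = 1.5 m; q_5 = 0.74 × 0.82 × 1.5 = 0.9102 m³/s
Stations 1, 6 contribute zero (depth or velocity is 0).
Q = Σ qᵢ = 9.327 m³/s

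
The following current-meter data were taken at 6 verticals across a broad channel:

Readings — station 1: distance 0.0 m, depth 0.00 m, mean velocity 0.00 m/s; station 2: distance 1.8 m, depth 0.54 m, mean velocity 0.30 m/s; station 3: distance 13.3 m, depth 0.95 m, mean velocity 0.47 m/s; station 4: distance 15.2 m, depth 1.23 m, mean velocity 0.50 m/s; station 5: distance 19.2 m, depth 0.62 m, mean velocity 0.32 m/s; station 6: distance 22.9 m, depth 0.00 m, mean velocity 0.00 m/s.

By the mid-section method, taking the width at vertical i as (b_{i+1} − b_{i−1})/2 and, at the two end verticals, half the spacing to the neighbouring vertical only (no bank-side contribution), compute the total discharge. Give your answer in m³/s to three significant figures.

w_2 = (13.3 − 0.0)/2 = 6.65 m; q_2 = 0.30 × 0.54 × 6.65 = 1.077 m³/s
w_3 = (15.2 − 1.8)/2 = 6.7 m; q_3 = 0.47 × 0.95 × 6.7 = 2.992 m³/s
w_4 = (19.2 − 13.3)/2 = 2.95 m; q_4 = 0.50 × 1.23 × 2.95 = 1.814 m³/s
w_5 = (22.9 − 15.2)/2 = 3.85 m; q_5 = 0.32 × 0.62 × 3.85 = 0.7638 m³/s
Stations 1, 6 contribute zero (depth or velocity is 0).
Q = Σ qᵢ = 6.647 m³/s

6.65 m³/s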